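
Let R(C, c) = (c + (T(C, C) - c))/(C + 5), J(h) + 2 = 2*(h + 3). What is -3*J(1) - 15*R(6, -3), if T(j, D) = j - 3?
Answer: -243/11 ≈ -22.091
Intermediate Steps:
T(j, D) = -3 + j
J(h) = 4 + 2*h (J(h) = -2 + 2*(h + 3) = -2 + 2*(3 + h) = -2 + (6 + 2*h) = 4 + 2*h)
R(C, c) = (-3 + C)/(5 + C) (R(C, c) = (c + ((-3 + C) - c))/(C + 5) = (c + (-3 + C - c))/(5 + C) = (-3 + C)/(5 + C))
-3*J(1) - 15*R(6, -3) = -3*(4 + 2*1) - 15*(-3 + 6)/(5 + 6) = -3*(4 + 2) - 15*3/11 = -3*6 - 15*3/11 = -18 - 15*3/11 = -18 - 45/11 = -243/11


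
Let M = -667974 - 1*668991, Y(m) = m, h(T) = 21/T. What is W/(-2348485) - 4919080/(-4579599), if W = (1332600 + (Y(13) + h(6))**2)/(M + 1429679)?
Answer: 138201519215890319/128664536084573640 ≈ 1.0741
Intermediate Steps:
M = -1336965 (M = -667974 - 668991 = -1336965)
W = 5331489/370856 (W = (1332600 + (13 + 21/6)**2)/(-1336965 + 1429679) = (1332600 + (13 + 21*(1/6))**2)/92714 = (1332600 + (13 + 7/2)**2)*(1/92714) = (1332600 + (33/2)**2)*(1/92714) = (1332600 + 1089/4)*(1/92714) = (5331489/4)*(1/92714) = 5331489/370856 ≈ 14.376)
W/(-2348485) - 4919080/(-4579599) = (5331489/370856)/(-2348485) - 4919080/(-4579599) = (5331489/370856)*(-1/2348485) - 4919080*(-1/4579599) = -5331489/870949753160 + 158680/147729 = 138201519215890319/128664536084573640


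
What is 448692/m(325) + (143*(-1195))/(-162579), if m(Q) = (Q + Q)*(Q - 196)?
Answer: 14546100653/2272041525 ≈ 6.4022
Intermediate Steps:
m(Q) = 2*Q*(-196 + Q) (m(Q) = (2*Q)*(-196 + Q) = 2*Q*(-196 + Q))
448692/m(325) + (143*(-1195))/(-162579) = 448692/((2*325*(-196 + 325))) + (143*(-1195))/(-162579) = 448692/((2*325*129)) - 170885*(-1/162579) = 448692/83850 + 170885/162579 = 448692*(1/83850) + 170885/162579 = 74782/13975 + 170885/162579 = 14546100653/2272041525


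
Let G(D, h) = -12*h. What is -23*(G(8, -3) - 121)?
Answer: 1955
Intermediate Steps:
-23*(G(8, -3) - 121) = -23*(-12*(-3) - 121) = -23*(36 - 121) = -23*(-85) = 1955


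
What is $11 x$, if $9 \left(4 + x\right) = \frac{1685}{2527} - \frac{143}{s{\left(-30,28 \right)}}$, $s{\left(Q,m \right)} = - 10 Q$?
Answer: $- \frac{298622071}{6822900} \approx -43.768$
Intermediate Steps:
$x = - \frac{27147461}{6822900}$ ($x = -4 + \frac{\frac{1685}{2527} - \frac{143}{\left(-10\right) \left(-30\right)}}{9} = -4 + \frac{1685 \cdot \frac{1}{2527} - \frac{143}{300}}{9} = -4 + \frac{\frac{1685}{2527} - \frac{143}{300}}{9} = -4 + \frac{1}{9} \cdot \frac{144139}{758100} = -4 + \frac{144139}{6822900} = - \frac{27147461}{6822900} \approx -3.9789$)
$11 x = 11 \left(- \frac{27147461}{6822900}\right) = - \frac{298622071}{6822900}$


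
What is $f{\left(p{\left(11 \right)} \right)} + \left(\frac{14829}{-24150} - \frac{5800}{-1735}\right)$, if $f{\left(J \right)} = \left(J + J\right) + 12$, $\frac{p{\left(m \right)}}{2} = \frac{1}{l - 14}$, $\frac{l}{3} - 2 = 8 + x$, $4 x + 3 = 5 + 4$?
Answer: $\frac{1709208939}{114527350} \approx 14.924$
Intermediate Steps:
$x = \frac{3}{2}$ ($x = - \frac{3}{4} + \frac{5 + 4}{4} = - \frac{3}{4} + \frac{1}{4} \cdot 9 = - \frac{3}{4} + \frac{9}{4} = \frac{3}{2} \approx 1.5$)
$l = \frac{69}{2}$ ($l = 6 + 3 \left(8 + \frac{3}{2}\right) = 6 + 3 \cdot \frac{19}{2} = 6 + \frac{57}{2} = \frac{69}{2} \approx 34.5$)
$p{\left(m \right)} = \frac{4}{41}$ ($p{\left(m \right)} = \frac{2}{\frac{69}{2} - 14} = \frac{2}{\frac{41}{2}} = 2 \cdot \frac{2}{41} = \frac{4}{41}$)
$f{\left(J \right)} = 12 + 2 J$ ($f{\left(J \right)} = 2 J + 12 = 12 + 2 J$)
$f{\left(p{\left(11 \right)} \right)} + \left(\frac{14829}{-24150} - \frac{5800}{-1735}\right) = \left(12 + 2 \cdot \frac{4}{41}\right) + \left(\frac{14829}{-24150} - \frac{5800}{-1735}\right) = \left(12 + \frac{8}{41}\right) + \left(14829 \left(- \frac{1}{24150}\right) - - \frac{1160}{347}\right) = \frac{500}{41} + \left(- \frac{4943}{8050} + \frac{1160}{347}\right) = \frac{500}{41} + \frac{7622779}{2793350} = \frac{1709208939}{114527350}$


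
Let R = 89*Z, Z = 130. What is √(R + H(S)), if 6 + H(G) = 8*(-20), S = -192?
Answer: 2*√2851 ≈ 106.79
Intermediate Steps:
H(G) = -166 (H(G) = -6 + 8*(-20) = -6 - 160 = -166)
R = 11570 (R = 89*130 = 11570)
√(R + H(S)) = √(11570 - 166) = √11404 = 2*√2851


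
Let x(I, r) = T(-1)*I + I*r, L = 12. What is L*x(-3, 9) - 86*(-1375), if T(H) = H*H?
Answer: 117890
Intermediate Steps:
T(H) = H²
x(I, r) = I + I*r (x(I, r) = (-1)²*I + I*r = 1*I + I*r = I + I*r)
L*x(-3, 9) - 86*(-1375) = 12*(-3*(1 + 9)) - 86*(-1375) = 12*(-3*10) + 118250 = 12*(-30) + 118250 = -360 + 118250 = 117890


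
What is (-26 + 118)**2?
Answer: 8464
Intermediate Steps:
(-26 + 118)**2 = 92**2 = 8464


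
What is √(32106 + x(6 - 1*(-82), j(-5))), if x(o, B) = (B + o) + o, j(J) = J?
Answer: √32277 ≈ 179.66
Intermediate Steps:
x(o, B) = B + 2*o
√(32106 + x(6 - 1*(-82), j(-5))) = √(32106 + (-5 + 2*(6 - 1*(-82)))) = √(32106 + (-5 + 2*(6 + 82))) = √(32106 + (-5 + 2*88)) = √(32106 + (-5 + 176)) = √(32106 + 171) = √32277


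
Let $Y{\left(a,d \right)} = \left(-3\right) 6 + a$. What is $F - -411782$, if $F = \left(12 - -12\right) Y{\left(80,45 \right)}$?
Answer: $413270$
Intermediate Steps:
$Y{\left(a,d \right)} = -18 + a$
$F = 1488$ ($F = \left(12 - -12\right) \left(-18 + 80\right) = \left(12 + 12\right) 62 = 24 \cdot 62 = 1488$)
$F - -411782 = 1488 - -411782 = 1488 + 411782 = 413270$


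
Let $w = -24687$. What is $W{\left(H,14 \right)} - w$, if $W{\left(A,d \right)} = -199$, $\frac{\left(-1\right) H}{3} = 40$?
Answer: $24488$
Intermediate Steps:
$H = -120$ ($H = \left(-3\right) 40 = -120$)
$W{\left(H,14 \right)} - w = -199 - -24687 = -199 + 24687 = 24488$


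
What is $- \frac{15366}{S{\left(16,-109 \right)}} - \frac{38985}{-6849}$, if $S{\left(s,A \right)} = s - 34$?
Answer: $\frac{653972}{761} \approx 859.36$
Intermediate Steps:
$S{\left(s,A \right)} = -34 + s$
$- \frac{15366}{S{\left(16,-109 \right)}} - \frac{38985}{-6849} = - \frac{15366}{-34 + 16} - \frac{38985}{-6849} = - \frac{15366}{-18} - - \frac{12995}{2283} = \left(-15366\right) \left(- \frac{1}{18}\right) + \frac{12995}{2283} = \frac{2561}{3} + \frac{12995}{2283} = \frac{653972}{761}$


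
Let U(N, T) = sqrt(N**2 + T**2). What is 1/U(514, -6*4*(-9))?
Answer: sqrt(77713)/155426 ≈ 0.0017936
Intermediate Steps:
1/U(514, -6*4*(-9)) = 1/(sqrt(514**2 + (-6*4*(-9))**2)) = 1/(sqrt(264196 + (-24*(-9))**2)) = 1/(sqrt(264196 + 216**2)) = 1/(sqrt(264196 + 46656)) = 1/(sqrt(310852)) = 1/(2*sqrt(77713)) = sqrt(77713)/155426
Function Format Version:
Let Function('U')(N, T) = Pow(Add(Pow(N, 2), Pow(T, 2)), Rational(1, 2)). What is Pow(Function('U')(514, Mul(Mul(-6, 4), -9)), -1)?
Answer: Mul(Rational(1, 155426), Pow(77713, Rational(1, 2))) ≈ 0.0017936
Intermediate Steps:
Pow(Function('U')(514, Mul(Mul(-6, 4), -9)), -1) = Pow(Pow(Add(Pow(514, 2), Pow(Mul(Mul(-6, 4), -9), 2)), Rational(1, 2)), -1) = Pow(Pow(Add(264196, Pow(Mul(-24, -9), 2)), Rational(1, 2)), -1) = Pow(Pow(Add(264196, Pow(216, 2)), Rational(1, 2)), -1) = Pow(Pow(Add(264196, 46656), Rational(1, 2)), -1) = Pow(Pow(310852, Rational(1, 2)), -1) = Pow(Mul(2, Pow(77713, Rational(1, 2))), -1) = Mul(Rational(1, 155426), Pow(77713, Rational(1, 2)))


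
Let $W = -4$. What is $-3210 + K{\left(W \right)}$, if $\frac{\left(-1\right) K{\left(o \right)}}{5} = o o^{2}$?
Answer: $-2890$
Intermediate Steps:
$K{\left(o \right)} = - 5 o^{3}$ ($K{\left(o \right)} = - 5 o o^{2} = - 5 o^{3}$)
$-3210 + K{\left(W \right)} = -3210 - 5 \left(-4\right)^{3} = -3210 - -320 = -3210 + 320 = -2890$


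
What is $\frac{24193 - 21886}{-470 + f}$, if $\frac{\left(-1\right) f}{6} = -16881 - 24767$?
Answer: $\frac{2307}{249418} \approx 0.0092495$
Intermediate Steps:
$f = 249888$ ($f = - 6 \left(-16881 - 24767\right) = \left(-6\right) \left(-41648\right) = 249888$)
$\frac{24193 - 21886}{-470 + f} = \frac{24193 - 21886}{-470 + 249888} = \frac{2307}{249418}$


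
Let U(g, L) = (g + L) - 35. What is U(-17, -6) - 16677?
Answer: -16735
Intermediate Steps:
U(g, L) = -35 + L + g (U(g, L) = (L + g) - 35 = -35 + L + g)
U(-17, -6) - 16677 = (-35 - 6 - 17) - 16677 = -58 - 16677 = -16735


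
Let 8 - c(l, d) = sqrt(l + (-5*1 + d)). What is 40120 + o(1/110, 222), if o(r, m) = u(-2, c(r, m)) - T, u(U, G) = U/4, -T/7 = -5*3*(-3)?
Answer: 80869/2 ≈ 40435.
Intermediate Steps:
c(l, d) = 8 - sqrt(-5 + d + l) (c(l, d) = 8 - sqrt(l + (-5*1 + d)) = 8 - sqrt(l + (-5 + d)) = 8 - sqrt(-5 + d + l))
T = -315 (T = -7*(-5*3)*(-3) = -(-105)*(-3) = -7*45 = -315)
u(U, G) = U/4 (u(U, G) = U*(1/4) = U/4)
o(r, m) = 629/2 (o(r, m) = (1/4)*(-2) - 1*(-315) = -1/2 + 315 = 629/2)
40120 + o(1/110, 222) = 40120 + 629/2 = 80869/2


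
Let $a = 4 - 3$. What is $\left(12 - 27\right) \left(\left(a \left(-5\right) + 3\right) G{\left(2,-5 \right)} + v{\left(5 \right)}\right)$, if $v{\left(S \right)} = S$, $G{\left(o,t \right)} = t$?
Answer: $-225$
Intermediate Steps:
$a = 1$
$\left(12 - 27\right) \left(\left(a \left(-5\right) + 3\right) G{\left(2,-5 \right)} + v{\left(5 \right)}\right) = \left(12 - 27\right) \left(\left(1 \left(-5\right) + 3\right) \left(-5\right) + 5\right) = - 15 \left(\left(-5 + 3\right) \left(-5\right) + 5\right) = - 15 \left(\left(-2\right) \left(-5\right) + 5\right) = - 15 \left(10 + 5\right) = \left(-15\right) 15 = -225$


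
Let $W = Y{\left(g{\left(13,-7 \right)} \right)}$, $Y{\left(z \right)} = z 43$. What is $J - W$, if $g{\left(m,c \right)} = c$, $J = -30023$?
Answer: $-29722$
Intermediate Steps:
$Y{\left(z \right)} = 43 z$
$W = -301$ ($W = 43 \left(-7\right) = -301$)
$J - W = -30023 - -301 = -30023 + 301 = -29722$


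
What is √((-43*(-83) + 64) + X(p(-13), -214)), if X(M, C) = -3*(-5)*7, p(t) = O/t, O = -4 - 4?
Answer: √3738 ≈ 61.139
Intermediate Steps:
O = -8
p(t) = -8/t
X(M, C) = 105 (X(M, C) = 15*7 = 105)
√((-43*(-83) + 64) + X(p(-13), -214)) = √((-43*(-83) + 64) + 105) = √((3569 + 64) + 105) = √(3633 + 105) = √3738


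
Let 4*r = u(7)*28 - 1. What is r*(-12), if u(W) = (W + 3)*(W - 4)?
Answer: -2517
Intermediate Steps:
u(W) = (-4 + W)*(3 + W) (u(W) = (3 + W)*(-4 + W) = (-4 + W)*(3 + W))
r = 839/4 (r = ((-12 + 7² - 1*7)*28 - 1)/4 = ((-12 + 49 - 7)*28 - 1)/4 = (30*28 - 1)/4 = (840 - 1)/4 = (¼)*839 = 839/4 ≈ 209.75)
r*(-12) = (839/4)*(-12) = -2517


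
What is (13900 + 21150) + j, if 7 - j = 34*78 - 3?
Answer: 32408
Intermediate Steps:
j = -2642 (j = 7 - (34*78 - 3) = 7 - (2652 - 3) = 7 - 1*2649 = 7 - 2649 = -2642)
(13900 + 21150) + j = (13900 + 21150) - 2642 = 35050 - 2642 = 32408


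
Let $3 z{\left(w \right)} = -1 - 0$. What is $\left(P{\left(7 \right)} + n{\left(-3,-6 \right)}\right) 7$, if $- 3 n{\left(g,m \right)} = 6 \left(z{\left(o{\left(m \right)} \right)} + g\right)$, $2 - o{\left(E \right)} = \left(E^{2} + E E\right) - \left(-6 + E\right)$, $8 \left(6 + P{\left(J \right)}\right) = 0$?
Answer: $\frac{14}{3} \approx 4.6667$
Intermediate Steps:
$P{\left(J \right)} = -6$ ($P{\left(J \right)} = -6 + \frac{1}{8} \cdot 0 = -6 + 0 = -6$)
$o{\left(E \right)} = -4 + E - 2 E^{2}$ ($o{\left(E \right)} = 2 - \left(\left(E^{2} + E E\right) - \left(-6 + E\right)\right) = 2 - \left(\left(E^{2} + E^{2}\right) - \left(-6 + E\right)\right) = 2 - \left(2 E^{2} - \left(-6 + E\right)\right) = 2 - \left(6 - E + 2 E^{2}\right) = -4 + E - 2 E^{2}$)
$z{\left(w \right)} = - \frac{1}{3}$ ($z{\left(w \right)} = \frac{-1 - 0}{3} = \frac{-1 + 0}{3} = \frac{1}{3} \left(-1\right) = - \frac{1}{3}$)
$n{\left(g,m \right)} = \frac{2}{3} - 2 g$ ($n{\left(g,m \right)} = - \frac{6 \left(- \frac{1}{3} + g\right)}{3} = - \frac{-2 + 6 g}{3} = \frac{2}{3} - 2 g$)
$\left(P{\left(7 \right)} + n{\left(-3,-6 \right)}\right) 7 = \left(-6 + \left(\frac{2}{3} - -6\right)\right) 7 = \left(-6 + \left(\frac{2}{3} + 6\right)\right) 7 = \left(-6 + \frac{20}{3}\right) 7 = \frac{2}{3} \cdot 7 = \frac{14}{3}$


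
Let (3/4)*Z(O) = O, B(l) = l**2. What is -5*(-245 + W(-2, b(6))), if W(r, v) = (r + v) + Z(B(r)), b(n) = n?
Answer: 3535/3 ≈ 1178.3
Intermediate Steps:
Z(O) = 4*O/3
W(r, v) = r + v + 4*r**2/3 (W(r, v) = (r + v) + 4*r**2/3 = r + v + 4*r**2/3)
-5*(-245 + W(-2, b(6))) = -5*(-245 + (-2 + 6 + (4/3)*(-2)**2)) = -5*(-245 + (-2 + 6 + (4/3)*4)) = -5*(-245 + (-2 + 6 + 16/3)) = -5*(-245 + 28/3) = -5*(-707/3) = 3535/3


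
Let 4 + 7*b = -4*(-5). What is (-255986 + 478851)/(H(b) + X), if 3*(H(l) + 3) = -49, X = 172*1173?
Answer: 133719/121042 ≈ 1.1047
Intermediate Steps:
X = 201756
b = 16/7 (b = -4/7 + (-4*(-5))/7 = -4/7 + (⅐)*20 = -4/7 + 20/7 = 16/7 ≈ 2.2857)
H(l) = -58/3 (H(l) = -3 + (⅓)*(-49) = -3 - 49/3 = -58/3)
(-255986 + 478851)/(H(b) + X) = (-255986 + 478851)/(-58/3 + 201756) = 222865/(605210/3) = 222865*(3/605210) = 133719/121042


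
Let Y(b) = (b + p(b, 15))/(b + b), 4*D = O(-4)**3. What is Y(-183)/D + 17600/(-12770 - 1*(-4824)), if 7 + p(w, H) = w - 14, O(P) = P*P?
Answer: -1098853883/496338944 ≈ -2.2139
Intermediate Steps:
O(P) = P**2
p(w, H) = -21 + w (p(w, H) = -7 + (w - 14) = -7 + (-14 + w) = -21 + w)
D = 1024 (D = ((-4)**2)**3/4 = (1/4)*16**3 = (1/4)*4096 = 1024)
Y(b) = (-21 + 2*b)/(2*b) (Y(b) = (b + (-21 + b))/(b + b) = (-21 + 2*b)/((2*b)) = (-21 + 2*b)*(1/(2*b)) = (-21 + 2*b)/(2*b))
Y(-183)/D + 17600/(-12770 - 1*(-4824)) = ((-21/2 - 183)/(-183))/1024 + 17600/(-12770 - 1*(-4824)) = -1/183*(-387/2)*(1/1024) + 17600/(-12770 + 4824) = (129/122)*(1/1024) + 17600/(-7946) = 129/124928 + 17600*(-1/7946) = 129/124928 - 8800/3973 = -1098853883/496338944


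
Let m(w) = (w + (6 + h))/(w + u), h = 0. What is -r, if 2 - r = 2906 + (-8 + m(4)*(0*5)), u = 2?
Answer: 2896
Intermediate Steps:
m(w) = (6 + w)/(2 + w) (m(w) = (w + (6 + 0))/(w + 2) = (w + 6)/(2 + w) = (6 + w)/(2 + w))
r = -2896 (r = 2 - (2906 + (-8 + ((6 + 4)/(2 + 4))*(0*5))) = 2 - (2906 + (-8 + (10/6)*0)) = 2 - (2906 + (-8 + ((⅙)*10)*0)) = 2 - (2906 + (-8 + (5/3)*0)) = 2 - (2906 + (-8 + 0)) = 2 - (2906 - 8) = 2 - 1*2898 = 2 - 2898 = -2896)
-r = -1*(-2896) = 2896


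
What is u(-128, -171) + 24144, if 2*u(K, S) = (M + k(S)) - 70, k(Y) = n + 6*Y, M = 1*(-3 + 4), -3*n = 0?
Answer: 47193/2 ≈ 23597.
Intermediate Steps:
n = 0 (n = -⅓*0 = 0)
M = 1 (M = 1*1 = 1)
k(Y) = 6*Y (k(Y) = 0 + 6*Y = 6*Y)
u(K, S) = -69/2 + 3*S (u(K, S) = ((1 + 6*S) - 70)/2 = (-69 + 6*S)/2 = -69/2 + 3*S)
u(-128, -171) + 24144 = (-69/2 + 3*(-171)) + 24144 = (-69/2 - 513) + 24144 = -1095/2 + 24144 = 47193/2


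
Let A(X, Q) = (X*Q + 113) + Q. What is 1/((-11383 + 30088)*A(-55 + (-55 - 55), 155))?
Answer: -1/473367435 ≈ -2.1125e-9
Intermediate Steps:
A(X, Q) = 113 + Q + Q*X (A(X, Q) = (Q*X + 113) + Q = (113 + Q*X) + Q = 113 + Q + Q*X)
1/((-11383 + 30088)*A(-55 + (-55 - 55), 155)) = 1/((-11383 + 30088)*(113 + 155 + 155*(-55 + (-55 - 55)))) = 1/(18705*(113 + 155 + 155*(-55 - 110))) = 1/(18705*(113 + 155 + 155*(-165))) = 1/(18705*(113 + 155 - 25575)) = (1/18705)/(-25307) = (1/18705)*(-1/25307) = -1/473367435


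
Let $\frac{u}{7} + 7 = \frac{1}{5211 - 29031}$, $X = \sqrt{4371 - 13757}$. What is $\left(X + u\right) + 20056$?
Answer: $\frac{476566733}{23820} + 19 i \sqrt{26} \approx 20007.0 + 96.881 i$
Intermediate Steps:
$X = 19 i \sqrt{26}$ ($X = \sqrt{4371 - 13757} = \sqrt{-9386} = 19 i \sqrt{26} \approx 96.881 i$)
$u = - \frac{1167187}{23820}$ ($u = -49 + \frac{7}{5211 - 29031} = -49 + \frac{7}{-23820} = -49 + 7 \left(- \frac{1}{23820}\right) = -49 - \frac{7}{23820} = - \frac{1167187}{23820} \approx -49.0$)
$\left(X + u\right) + 20056 = \left(19 i \sqrt{26} - \frac{1167187}{23820}\right) + 20056 = \left(- \frac{1167187}{23820} + 19 i \sqrt{26}\right) + 20056 = \frac{476566733}{23820} + 19 i \sqrt{26}$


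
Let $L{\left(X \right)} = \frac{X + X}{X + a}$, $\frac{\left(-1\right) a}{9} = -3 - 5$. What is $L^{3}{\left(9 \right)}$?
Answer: $\frac{8}{729} \approx 0.010974$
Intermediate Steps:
$a = 72$ ($a = - 9 \left(-3 - 5\right) = \left(-9\right) \left(-8\right) = 72$)
$L{\left(X \right)} = \frac{2 X}{72 + X}$ ($L{\left(X \right)} = \frac{X + X}{X + 72} = \frac{2 X}{72 + X}$)
$L^{3}{\left(9 \right)} = \left(2 \cdot 9 \frac{1}{72 + 9}\right)^{3} = \left(2 \cdot 9 \cdot \frac{1}{81}\right)^{3} = \left(\frac{2}{9}\right)^{3} = \frac{8}{729}$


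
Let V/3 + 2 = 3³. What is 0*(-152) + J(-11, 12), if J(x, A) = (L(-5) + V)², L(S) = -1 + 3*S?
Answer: 3481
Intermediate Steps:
V = 75 (V = -6 + 3*3³ = -6 + 3*27 = -6 + 81 = 75)
J(x, A) = 3481 (J(x, A) = ((-1 + 3*(-5)) + 75)² = ((-1 - 15) + 75)² = (-16 + 75)² = 59² = 3481)
0*(-152) + J(-11, 12) = 0*(-152) + 3481 = 0 + 3481 = 3481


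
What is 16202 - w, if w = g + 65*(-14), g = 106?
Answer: 17006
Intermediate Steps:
w = -804 (w = 106 + 65*(-14) = 106 - 910 = -804)
16202 - w = 16202 - 1*(-804) = 16202 + 804 = 17006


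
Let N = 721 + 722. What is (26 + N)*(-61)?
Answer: -89609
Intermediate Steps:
N = 1443
(26 + N)*(-61) = (26 + 1443)*(-61) = 1469*(-61) = -89609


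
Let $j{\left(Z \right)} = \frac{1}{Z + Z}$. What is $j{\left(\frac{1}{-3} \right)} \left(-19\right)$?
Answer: $\frac{57}{2} \approx 28.5$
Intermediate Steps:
$j{\left(Z \right)} = \frac{1}{2 Z}$
$j{\left(\frac{1}{-3} \right)} \left(-19\right) = \frac{1}{2 \frac{1}{-3}} \left(-19\right) = \frac{1}{2 \left(- \frac{1}{3}\right)} \left(-19\right) = \frac{1}{2} \left(-3\right) \left(-19\right) = \left(- \frac{3}{2}\right) \left(-19\right) = \frac{57}{2}$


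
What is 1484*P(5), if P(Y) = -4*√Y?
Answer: -5936*√5 ≈ -13273.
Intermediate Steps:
1484*P(5) = 1484*(-4*√5) = -5936*√5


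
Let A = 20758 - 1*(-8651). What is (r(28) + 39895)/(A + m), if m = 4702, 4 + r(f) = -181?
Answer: 3610/3101 ≈ 1.1641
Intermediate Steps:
r(f) = -185 (r(f) = -4 - 181 = -185)
A = 29409 (A = 20758 + 8651 = 29409)
(r(28) + 39895)/(A + m) = (-185 + 39895)/(29409 + 4702) = 39710/34111 = 39710*(1/34111) = 3610/3101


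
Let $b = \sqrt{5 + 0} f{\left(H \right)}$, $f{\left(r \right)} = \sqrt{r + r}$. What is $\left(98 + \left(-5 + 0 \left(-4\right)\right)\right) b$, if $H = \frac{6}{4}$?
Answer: $93 \sqrt{15} \approx 360.19$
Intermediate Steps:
$H = \frac{3}{2}$ ($H = 6 \cdot \frac{1}{4} = \frac{3}{2} \approx 1.5$)
$f{\left(r \right)} = \sqrt{2} \sqrt{r}$ ($f{\left(r \right)} = \sqrt{2 r} = \sqrt{2} \sqrt{r}$)
$b = \sqrt{15}$ ($b = \sqrt{5 + 0} \sqrt{2} \sqrt{\frac{3}{2}} = \sqrt{5} \sqrt{2} \frac{\sqrt{6}}{2} = \sqrt{5} \sqrt{3} = \sqrt{15} \approx 3.873$)
$\left(98 + \left(-5 + 0 \left(-4\right)\right)\right) b = \left(98 + \left(-5 + 0 \left(-4\right)\right)\right) \sqrt{15} = \left(98 + \left(-5 + 0\right)\right) \sqrt{15} = \left(98 - 5\right) \sqrt{15} = 93 \sqrt{15}$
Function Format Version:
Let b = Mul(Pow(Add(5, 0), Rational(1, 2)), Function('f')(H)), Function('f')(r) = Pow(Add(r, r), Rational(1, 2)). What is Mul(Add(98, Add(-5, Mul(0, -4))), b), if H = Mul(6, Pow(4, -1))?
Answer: Mul(93, Pow(15, Rational(1, 2))) ≈ 360.19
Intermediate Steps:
H = Rational(3, 2) (H = Mul(6, Rational(1, 4)) = Rational(3, 2) ≈ 1.5000)
Function('f')(r) = Mul(Pow(2, Rational(1, 2)), Pow(r, Rational(1, 2))) (Function('f')(r) = Pow(Mul(2, r), Rational(1, 2)) = Mul(Pow(2, Rational(1, 2)), Pow(r, Rational(1, 2))))
b = Pow(15, Rational(1, 2)) (b = Mul(Pow(Add(5, 0), Rational(1, 2)), Mul(Pow(2, Rational(1, 2)), Pow(Rational(3, 2), Rational(1, 2)))) = Mul(Pow(5, Rational(1, 2)), Mul(Pow(2, Rational(1, 2)), Mul(Rational(1, 2), Pow(6, Rational(1, 2))))) = Mul(Pow(5, Rational(1, 2)), Pow(3, Rational(1, 2))) = Pow(15, Rational(1, 2)) ≈ 3.8730)
Mul(Add(98, Add(-5, Mul(0, -4))), b) = Mul(Add(98, Add(-5, Mul(0, -4))), Pow(15, Rational(1, 2))) = Mul(Add(98, Add(-5, 0)), Pow(15, Rational(1, 2))) = Mul(Add(98, -5), Pow(15, Rational(1, 2))) = Mul(93, Pow(15, Rational(1, 2)))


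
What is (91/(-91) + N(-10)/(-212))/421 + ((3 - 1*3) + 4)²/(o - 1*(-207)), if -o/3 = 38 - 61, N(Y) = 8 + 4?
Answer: 85388/1539597 ≈ 0.055461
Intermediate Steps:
N(Y) = 12
o = 69 (o = -3*(38 - 61) = -3*(-23) = 69)
(91/(-91) + N(-10)/(-212))/421 + ((3 - 1*3) + 4)²/(o - 1*(-207)) = (91/(-91) + 12/(-212))/421 + ((3 - 1*3) + 4)²/(69 - 1*(-207)) = (91*(-1/91) + 12*(-1/212))*(1/421) + ((3 - 3) + 4)²/(69 + 207) = (-1 - 3/53)*(1/421) + (0 + 4)²/276 = -56/53*1/421 + 4²*(1/276) = -56/22313 + 16*(1/276) = -56/22313 + 4/69 = 85388/1539597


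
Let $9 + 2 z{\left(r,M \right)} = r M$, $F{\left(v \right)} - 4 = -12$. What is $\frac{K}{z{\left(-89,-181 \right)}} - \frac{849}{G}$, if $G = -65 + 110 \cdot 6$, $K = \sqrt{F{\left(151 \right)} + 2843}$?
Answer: $- \frac{849}{595} + \frac{9 \sqrt{35}}{8050} \approx -1.4203$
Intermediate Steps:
$F{\left(v \right)} = -8$ ($F{\left(v \right)} = 4 - 12 = -8$)
$z{\left(r,M \right)} = - \frac{9}{2} + \frac{M r}{2}$ ($z{\left(r,M \right)} = - \frac{9}{2} + \frac{r M}{2} = - \frac{9}{2} + \frac{M r}{2}$)
$K = 9 \sqrt{35}$ ($K = \sqrt{-8 + 2843} = \sqrt{2835} = 9 \sqrt{35} \approx 53.245$)
$G = 595$ ($G = -65 + 660 = 595$)
$\frac{K}{z{\left(-89,-181 \right)}} - \frac{849}{G} = \frac{9 \sqrt{35}}{- \frac{9}{2} + \frac{1}{2} \left(-181\right) \left(-89\right)} - \frac{849}{595} = \frac{9 \sqrt{35}}{- \frac{9}{2} + \frac{16109}{2}} - \frac{849}{595} = \frac{9 \sqrt{35}}{8050} - \frac{849}{595} = - \frac{849}{595} + \frac{9 \sqrt{35}}{8050}$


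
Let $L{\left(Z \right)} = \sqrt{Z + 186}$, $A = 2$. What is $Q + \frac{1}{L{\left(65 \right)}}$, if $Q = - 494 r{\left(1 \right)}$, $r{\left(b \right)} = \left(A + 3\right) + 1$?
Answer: $-2964 + \frac{\sqrt{251}}{251} \approx -2963.9$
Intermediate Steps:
$L{\left(Z \right)} = \sqrt{186 + Z}$
$r{\left(b \right)} = 6$ ($r{\left(b \right)} = \left(2 + 3\right) + 1 = 5 + 1 = 6$)
$Q = -2964$ ($Q = \left(-494\right) 6 = -2964$)
$Q + \frac{1}{L{\left(65 \right)}} = -2964 + \frac{1}{\sqrt{186 + 65}} = -2964 + \frac{1}{\sqrt{251}} = -2964 + \frac{\sqrt{251}}{251}$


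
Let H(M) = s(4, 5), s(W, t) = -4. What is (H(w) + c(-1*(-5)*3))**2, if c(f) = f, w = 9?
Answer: 121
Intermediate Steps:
H(M) = -4
(H(w) + c(-1*(-5)*3))**2 = (-4 - 1*(-5)*3)**2 = (-4 + 5*3)**2 = (-4 + 15)**2 = 11**2 = 121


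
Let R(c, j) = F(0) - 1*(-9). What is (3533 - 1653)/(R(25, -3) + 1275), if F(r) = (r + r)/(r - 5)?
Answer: 470/321 ≈ 1.4642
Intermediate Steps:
F(r) = 2*r/(-5 + r) (F(r) = (2*r)/(-5 + r) = 2*r/(-5 + r))
R(c, j) = 9 (R(c, j) = 2*0/(-5 + 0) - 1*(-9) = 2*0/(-5) + 9 = 2*0*(-1/5) + 9 = 0 + 9 = 9)
(3533 - 1653)/(R(25, -3) + 1275) = (3533 - 1653)/(9 + 1275) = 1880/1284 = 1880*(1/1284) = 470/321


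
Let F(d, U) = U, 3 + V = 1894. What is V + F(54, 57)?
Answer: 1948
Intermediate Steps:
V = 1891 (V = -3 + 1894 = 1891)
V + F(54, 57) = 1891 + 57 = 1948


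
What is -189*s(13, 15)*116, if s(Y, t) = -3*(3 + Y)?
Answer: 1052352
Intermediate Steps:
s(Y, t) = -9 - 3*Y
-189*s(13, 15)*116 = -189*(-9 - 3*13)*116 = -189*(-9 - 39)*116 = -189*(-48)*116 = 9072*116 = 1052352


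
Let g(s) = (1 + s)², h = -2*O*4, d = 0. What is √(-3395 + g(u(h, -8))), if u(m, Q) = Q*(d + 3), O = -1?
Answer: I*√2866 ≈ 53.535*I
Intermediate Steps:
h = 8 (h = -2*(-1)*4 = 2*4 = 8)
u(m, Q) = 3*Q (u(m, Q) = Q*(0 + 3) = Q*3 = 3*Q)
√(-3395 + g(u(h, -8))) = √(-3395 + (1 + 3*(-8))²) = √(-3395 + (1 - 24)²) = √(-3395 + (-23)²) = √(-3395 + 529) = √(-2866) = I*√2866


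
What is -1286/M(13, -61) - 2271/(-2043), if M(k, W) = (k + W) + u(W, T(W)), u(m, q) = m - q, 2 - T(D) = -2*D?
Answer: -867439/7491 ≈ -115.80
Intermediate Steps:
T(D) = 2 + 2*D (T(D) = 2 - (-2)*D = 2 + 2*D)
M(k, W) = -2 + k (M(k, W) = (k + W) + (W - (2 + 2*W)) = (W + k) + (W + (-2 - 2*W)) = (W + k) + (-2 - W) = -2 + k)
-1286/M(13, -61) - 2271/(-2043) = -1286/(-2 + 13) - 2271/(-2043) = -1286/11 - 2271*(-1/2043) = -1286*1/11 + 757/681 = -1286/11 + 757/681 = -867439/7491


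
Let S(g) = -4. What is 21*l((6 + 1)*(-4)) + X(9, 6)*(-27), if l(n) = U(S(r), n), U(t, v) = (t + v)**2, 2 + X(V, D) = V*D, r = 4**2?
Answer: 20100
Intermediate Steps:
r = 16
X(V, D) = -2 + D*V (X(V, D) = -2 + V*D = -2 + D*V)
l(n) = (-4 + n)**2
21*l((6 + 1)*(-4)) + X(9, 6)*(-27) = 21*(-4 + (6 + 1)*(-4))**2 + (-2 + 6*9)*(-27) = 21*(-4 + 7*(-4))**2 + (-2 + 54)*(-27) = 21*(-4 - 28)**2 + 52*(-27) = 21*(-32)**2 - 1404 = 21*1024 - 1404 = 21504 - 1404 = 20100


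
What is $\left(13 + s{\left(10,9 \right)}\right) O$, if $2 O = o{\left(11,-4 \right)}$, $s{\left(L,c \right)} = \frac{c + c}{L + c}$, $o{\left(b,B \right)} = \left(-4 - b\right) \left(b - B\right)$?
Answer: $- \frac{59625}{38} \approx -1569.1$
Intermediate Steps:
$s{\left(L,c \right)} = \frac{2 c}{L + c}$
$O = - \frac{225}{2}$ ($O = \frac{- 11^{2} - 44 + 4 \left(-4\right) - 44}{2} = \frac{\left(-1\right) 121 - 44 - 16 - 44}{2} = \frac{-121 - 44 - 16 - 44}{2} = \frac{1}{2} \left(-225\right) = - \frac{225}{2} \approx -112.5$)
$\left(13 + s{\left(10,9 \right)}\right) O = \left(13 + 2 \cdot 9 \frac{1}{10 + 9}\right) \left(- \frac{225}{2}\right) = \left(13 + 2 \cdot 9 \cdot \frac{1}{19}\right) \left(- \frac{225}{2}\right) = \left(13 + \frac{18}{19}\right) \left(- \frac{225}{2}\right) = \frac{265}{19} \left(- \frac{225}{2}\right) = - \frac{59625}{38}$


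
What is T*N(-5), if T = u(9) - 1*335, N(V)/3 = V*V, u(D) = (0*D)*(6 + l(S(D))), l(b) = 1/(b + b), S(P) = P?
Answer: -25125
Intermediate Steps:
l(b) = 1/(2*b)
u(D) = 0 (u(D) = (0*D)*(6 + 1/(2*D)) = 0*(6 + 1/(2*D)) = 0)
N(V) = 3*V² (N(V) = 3*(V*V) = 3*V²)
T = -335 (T = 0 - 1*335 = 0 - 335 = -335)
T*N(-5) = -1005*(-5)² = -1005*25 = -335*75 = -25125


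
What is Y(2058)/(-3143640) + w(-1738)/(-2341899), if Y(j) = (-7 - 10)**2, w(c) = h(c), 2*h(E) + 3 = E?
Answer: 40386859/144354654360 ≈ 0.00027978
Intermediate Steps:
h(E) = -3/2 + E/2
w(c) = -3/2 + c/2
Y(j) = 289 (Y(j) = (-17)**2 = 289)
Y(2058)/(-3143640) + w(-1738)/(-2341899) = 289/(-3143640) + (-3/2 + (1/2)*(-1738))/(-2341899) = 289*(-1/3143640) + (-3/2 - 869)*(-1/2341899) = -17/184920 - 1741/2*(-1/2341899) = -17/184920 + 1741/4683798 = 40386859/144354654360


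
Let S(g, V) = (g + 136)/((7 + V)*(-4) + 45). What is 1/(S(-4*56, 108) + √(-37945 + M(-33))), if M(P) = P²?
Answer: 4565/793441543 - 172225*I*√9214/3173766172 ≈ 5.7534e-6 - 0.0052089*I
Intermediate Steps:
S(g, V) = (136 + g)/(17 - 4*V) (S(g, V) = (136 + g)/((-28 - 4*V) + 45) = (136 + g)/(17 - 4*V))
1/(S(-4*56, 108) + √(-37945 + M(-33))) = 1/((-136 - (-4)*56)/(-17 + 4*108) + √(-37945 + (-33)²)) = 1/((-136 - 1*(-224))/(-17 + 432) + √(-37945 + 1089)) = 1/((-136 + 224)/415 + √(-36856)) = 1/((1/415)*88 + 2*I*√9214) = 1/(88/415 + 2*I*√9214)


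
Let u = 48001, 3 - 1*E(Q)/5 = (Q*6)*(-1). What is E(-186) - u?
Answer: -53566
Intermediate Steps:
E(Q) = 15 + 30*Q (E(Q) = 15 - 5*Q*6*(-1) = 15 - 5*6*Q*(-1) = 15 - (-30)*Q = 15 + 30*Q)
E(-186) - u = (15 + 30*(-186)) - 1*48001 = (15 - 5580) - 48001 = -5565 - 48001 = -53566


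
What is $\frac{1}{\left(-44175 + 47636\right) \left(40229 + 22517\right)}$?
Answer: $\frac{1}{217163906} \approx 4.6048 \cdot 10^{-9}$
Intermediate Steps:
$\frac{1}{\left(-44175 + 47636\right) \left(40229 + 22517\right)} = \frac{1}{3461 \cdot 62746} = \frac{1}{217163906}$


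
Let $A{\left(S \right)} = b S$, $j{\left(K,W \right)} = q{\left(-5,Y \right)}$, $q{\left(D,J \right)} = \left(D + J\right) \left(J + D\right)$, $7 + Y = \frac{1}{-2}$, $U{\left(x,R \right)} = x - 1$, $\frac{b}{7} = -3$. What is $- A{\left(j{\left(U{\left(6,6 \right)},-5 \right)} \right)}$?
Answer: $\frac{13125}{4} \approx 3281.3$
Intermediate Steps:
$b = -21$ ($b = 7 \left(-3\right) = -21$)
$U{\left(x,R \right)} = -1 + x$
$Y = - \frac{15}{2}$ ($Y = -7 + \frac{1}{-2} = -7 - \frac{1}{2} = - \frac{15}{2} \approx -7.5$)
$q{\left(D,J \right)} = \left(D + J\right)^{2}$ ($q{\left(D,J \right)} = \left(D + J\right) \left(D + J\right) = \left(D + J\right)^{2}$)
$j{\left(K,W \right)} = \frac{625}{4}$ ($j{\left(K,W \right)} = \left(-5 - \frac{15}{2}\right)^{2} = \left(- \frac{25}{2}\right)^{2} = \frac{625}{4}$)
$A{\left(S \right)} = - 21 S$
$- A{\left(j{\left(U{\left(6,6 \right)},-5 \right)} \right)} = - \frac{\left(-21\right) 625}{4} = \left(-1\right) \left(- \frac{13125}{4}\right) = \frac{13125}{4}$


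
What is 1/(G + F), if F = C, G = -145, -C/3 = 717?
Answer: -1/2296 ≈ -0.00043554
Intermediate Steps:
C = -2151 (C = -3*717 = -2151)
F = -2151
1/(G + F) = 1/(-145 - 2151) = 1/(-2296) = -1/2296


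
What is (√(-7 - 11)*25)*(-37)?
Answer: -2775*I*√2 ≈ -3924.4*I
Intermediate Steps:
(√(-7 - 11)*25)*(-37) = (√(-18)*25)*(-37) = ((3*I*√2)*25)*(-37) = (75*I*√2)*(-37) = -2775*I*√2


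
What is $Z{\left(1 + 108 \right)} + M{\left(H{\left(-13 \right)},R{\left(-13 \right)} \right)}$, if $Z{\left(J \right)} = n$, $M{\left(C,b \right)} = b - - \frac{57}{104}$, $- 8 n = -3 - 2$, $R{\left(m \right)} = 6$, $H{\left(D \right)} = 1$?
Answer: $\frac{373}{52} \approx 7.1731$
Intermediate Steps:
$n = \frac{5}{8}$ ($n = - \frac{-3 - 2}{8} = \left(- \frac{1}{8}\right) \left(-5\right) = \frac{5}{8} \approx 0.625$)
$M{\left(C,b \right)} = \frac{57}{104} + b$ ($M{\left(C,b \right)} = b - \left(-57\right) \frac{1}{104} = b - - \frac{57}{104} = b + \frac{57}{104} = \frac{57}{104} + b$)
$Z{\left(J \right)} = \frac{5}{8}$
$Z{\left(1 + 108 \right)} + M{\left(H{\left(-13 \right)},R{\left(-13 \right)} \right)} = \frac{5}{8} + \left(\frac{57}{104} + 6\right) = \frac{5}{8} + \frac{681}{104} = \frac{373}{52}$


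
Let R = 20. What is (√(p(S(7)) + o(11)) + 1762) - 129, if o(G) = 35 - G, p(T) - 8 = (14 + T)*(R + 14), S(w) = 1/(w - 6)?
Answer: 1633 + √542 ≈ 1656.3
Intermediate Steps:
S(w) = 1/(-6 + w)
p(T) = 484 + 34*T (p(T) = 8 + (14 + T)*(20 + 14) = 8 + (14 + T)*34 = 8 + (476 + 34*T) = 484 + 34*T)
(√(p(S(7)) + o(11)) + 1762) - 129 = (√((484 + 34/(-6 + 7)) + (35 - 1*11)) + 1762) - 129 = (√((484 + 34/1) + (35 - 11)) + 1762) - 129 = (√((484 + 34*1) + 24) + 1762) - 129 = (√((484 + 34) + 24) + 1762) - 129 = (√(518 + 24) + 1762) - 129 = (√542 + 1762) - 129 = (1762 + √542) - 129 = 1633 + √542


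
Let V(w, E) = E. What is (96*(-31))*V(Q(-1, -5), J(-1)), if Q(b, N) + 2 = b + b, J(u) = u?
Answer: 2976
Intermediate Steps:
Q(b, N) = -2 + 2*b (Q(b, N) = -2 + (b + b) = -2 + 2*b)
(96*(-31))*V(Q(-1, -5), J(-1)) = (96*(-31))*(-1) = -2976*(-1) = 2976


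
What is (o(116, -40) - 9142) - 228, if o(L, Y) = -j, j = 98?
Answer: -9468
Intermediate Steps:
o(L, Y) = -98 (o(L, Y) = -1*98 = -98)
(o(116, -40) - 9142) - 228 = (-98 - 9142) - 228 = -9240 - 228 = -9468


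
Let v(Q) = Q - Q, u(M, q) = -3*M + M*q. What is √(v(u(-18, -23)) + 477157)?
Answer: √477157 ≈ 690.77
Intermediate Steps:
v(Q) = 0
√(v(u(-18, -23)) + 477157) = √(0 + 477157) = √477157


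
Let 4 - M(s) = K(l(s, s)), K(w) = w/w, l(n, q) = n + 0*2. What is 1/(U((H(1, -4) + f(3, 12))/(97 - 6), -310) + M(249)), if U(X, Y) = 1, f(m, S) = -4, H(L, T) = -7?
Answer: 1/4 ≈ 0.25000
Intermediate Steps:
l(n, q) = n (l(n, q) = n + 0 = n)
K(w) = 1
M(s) = 3 (M(s) = 4 - 1*1 = 4 - 1 = 3)
1/(U((H(1, -4) + f(3, 12))/(97 - 6), -310) + M(249)) = 1/(1 + 3) = 1/4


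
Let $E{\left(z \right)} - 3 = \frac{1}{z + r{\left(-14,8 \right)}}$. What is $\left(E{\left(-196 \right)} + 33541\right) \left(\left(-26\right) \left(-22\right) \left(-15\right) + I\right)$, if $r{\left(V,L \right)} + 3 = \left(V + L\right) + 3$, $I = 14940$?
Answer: $\frac{21547320660}{101} \approx 2.1334 \cdot 10^{8}$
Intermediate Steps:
$r{\left(V,L \right)} = L + V$ ($r{\left(V,L \right)} = -3 + \left(\left(V + L\right) + 3\right) = -3 + \left(\left(L + V\right) + 3\right) = -3 + \left(3 + L + V\right) = L + V$)
$E{\left(z \right)} = 3 + \frac{1}{-6 + z}$ ($E{\left(z \right)} = 3 + \frac{1}{z + \left(8 - 14\right)} = 3 + \frac{1}{z - 6} = 3 + \frac{1}{-6 + z}$)
$\left(E{\left(-196 \right)} + 33541\right) \left(\left(-26\right) \left(-22\right) \left(-15\right) + I\right) = \left(\frac{-17 + 3 \left(-196\right)}{-6 - 196} + 33541\right) \left(\left(-26\right) \left(-22\right) \left(-15\right) + 14940\right) = \left(\frac{-17 - 588}{-202} + 33541\right) \left(572 \left(-15\right) + 14940\right) = \left(\left(- \frac{1}{202}\right) \left(-605\right) + 33541\right) \left(-8580 + 14940\right) = \left(\frac{605}{202} + 33541\right) 6360 = \frac{6775887}{202} \cdot 6360 = \frac{21547320660}{101}$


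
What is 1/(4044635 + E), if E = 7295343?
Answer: 1/11339978 ≈ 8.8184e-8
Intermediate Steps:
1/(4044635 + E) = 1/(4044635 + 7295343) = 1/11339978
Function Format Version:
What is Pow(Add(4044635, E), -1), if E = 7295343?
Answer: Rational(1, 11339978) ≈ 8.8184e-8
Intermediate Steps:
Pow(Add(4044635, E), -1) = Pow(Add(4044635, 7295343), -1) = Pow(11339978, -1) = Rational(1, 11339978)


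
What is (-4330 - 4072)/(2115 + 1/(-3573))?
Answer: -15010173/3778447 ≈ -3.9726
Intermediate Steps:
(-4330 - 4072)/(2115 + 1/(-3573)) = -8402/(2115 - 1/3573) = -8402/7556894/3573 = -8402*3573/7556894 = -15010173/3778447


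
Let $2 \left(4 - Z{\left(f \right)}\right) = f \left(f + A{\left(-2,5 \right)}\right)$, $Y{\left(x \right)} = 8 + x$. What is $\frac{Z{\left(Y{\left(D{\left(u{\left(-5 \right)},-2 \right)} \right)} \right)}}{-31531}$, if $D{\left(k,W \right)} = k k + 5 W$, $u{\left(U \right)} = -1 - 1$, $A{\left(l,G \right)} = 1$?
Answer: $- \frac{1}{31531} \approx -3.1715 \cdot 10^{-5}$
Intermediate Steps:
$u{\left(U \right)} = -2$ ($u{\left(U \right)} = -1 - 1 = -2$)
$D{\left(k,W \right)} = k^{2} + 5 W$
$Z{\left(f \right)} = 4 - \frac{f \left(1 + f\right)}{2}$ ($Z{\left(f \right)} = 4 - \frac{f \left(f + 1\right)}{2} = 4 - \frac{f \left(1 + f\right)}{2}$)
$\frac{Z{\left(Y{\left(D{\left(u{\left(-5 \right)},-2 \right)} \right)} \right)}}{-31531} = \frac{4 - \frac{8 + \left(\left(-2\right)^{2} + 5 \left(-2\right)\right)}{2} - \frac{\left(8 + \left(\left(-2\right)^{2} + 5 \left(-2\right)\right)\right)^{2}}{2}}{-31531} = \left(4 - \frac{8 + \left(4 - 10\right)}{2} - \frac{\left(8 + \left(4 - 10\right)\right)^{2}}{2}\right) \left(- \frac{1}{31531}\right) = \left(4 - \frac{8 - 6}{2} - \frac{\left(8 - 6\right)^{2}}{2}\right) \left(- \frac{1}{31531}\right) = \left(4 - 1 - \frac{2^{2}}{2}\right) \left(- \frac{1}{31531}\right) = \left(4 - 1 - 2\right) \left(- \frac{1}{31531}\right) = 1 \left(- \frac{1}{31531}\right) = - \frac{1}{31531}$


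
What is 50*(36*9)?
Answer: 16200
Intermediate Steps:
50*(36*9) = 50*324 = 16200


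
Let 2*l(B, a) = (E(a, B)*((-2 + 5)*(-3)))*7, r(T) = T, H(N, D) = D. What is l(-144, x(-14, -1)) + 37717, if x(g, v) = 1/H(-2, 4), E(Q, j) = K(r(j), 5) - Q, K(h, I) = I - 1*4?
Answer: 301547/8 ≈ 37693.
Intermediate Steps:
K(h, I) = -4 + I (K(h, I) = I - 4 = -4 + I)
E(Q, j) = 1 - Q (E(Q, j) = (-4 + 5) - Q = 1 - Q)
x(g, v) = 1/4
l(B, a) = -63/2 + 63*a/2 (l(B, a) = (((1 - a)*((-2 + 5)*(-3)))*7)/2 = (((1 - a)*(3*(-3)))*7)/2 = (((1 - a)*(-9))*7)/2 = ((-9 + 9*a)*7)/2 = (-63 + 63*a)/2 = -63/2 + 63*a/2)
l(-144, x(-14, -1)) + 37717 = (-63/2 + (63/2)*(1/4)) + 37717 = (-63/2 + 63/8) + 37717 = -189/8 + 37717 = 301547/8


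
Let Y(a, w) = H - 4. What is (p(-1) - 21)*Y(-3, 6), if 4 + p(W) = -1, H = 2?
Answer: 52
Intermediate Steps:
p(W) = -5 (p(W) = -4 - 1 = -5)
Y(a, w) = -2 (Y(a, w) = 2 - 4 = -2)
(p(-1) - 21)*Y(-3, 6) = (-5 - 21)*(-2) = -26*(-2) = 52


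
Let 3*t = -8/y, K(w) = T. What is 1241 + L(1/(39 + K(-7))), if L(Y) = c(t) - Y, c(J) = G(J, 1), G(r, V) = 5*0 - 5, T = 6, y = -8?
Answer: 55619/45 ≈ 1236.0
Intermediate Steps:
K(w) = 6
t = ⅓ (t = (-8/(-8))/3 = (-8*(-⅛))/3 = (⅓)*1 = ⅓ ≈ 0.33333)
G(r, V) = -5 (G(r, V) = 0 - 5 = -5)
c(J) = -5
L(Y) = -5 - Y
1241 + L(1/(39 + K(-7))) = 1241 + (-5 - 1/(39 + 6)) = 1241 + (-5 - 1/45) = 1241 - 226/45 = 55619/45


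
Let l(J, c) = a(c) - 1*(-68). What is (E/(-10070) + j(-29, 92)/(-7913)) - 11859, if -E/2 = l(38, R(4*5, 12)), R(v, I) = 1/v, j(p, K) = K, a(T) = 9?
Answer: -472485598264/39841955 ≈ -11859.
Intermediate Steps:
l(J, c) = 77 (l(J, c) = 9 - 1*(-68) = 9 + 68 = 77)
E = -154 (E = -2*77 = -154)
(E/(-10070) + j(-29, 92)/(-7913)) - 11859 = (-154/(-10070) + 92/(-7913)) - 11859 = (-154*(-1/10070) + 92*(-1/7913)) - 11859 = (77/5035 - 92/7913) - 11859 = 146081/39841955 - 11859 = -472485598264/39841955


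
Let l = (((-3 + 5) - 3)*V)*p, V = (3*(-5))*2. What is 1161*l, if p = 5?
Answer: 174150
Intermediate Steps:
V = -30 (V = -15*2 = -30)
l = 150 (l = (((-3 + 5) - 3)*(-30))*5 = ((2 - 3)*(-30))*5 = -1*(-30)*5 = 30*5 = 150)
1161*l = 1161*150 = 174150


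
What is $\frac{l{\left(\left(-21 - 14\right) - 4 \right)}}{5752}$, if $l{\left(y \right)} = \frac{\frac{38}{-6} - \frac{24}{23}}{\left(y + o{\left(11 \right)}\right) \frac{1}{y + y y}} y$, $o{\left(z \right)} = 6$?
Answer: $- \frac{1634399}{727628} \approx -2.2462$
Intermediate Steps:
$l{\left(y \right)} = - \frac{509 y \left(y + y^{2}\right)}{69 \left(6 + y\right)}$ ($l{\left(y \right)} = \frac{\frac{38}{-6} - \frac{24}{23}}{\left(y + 6\right) \frac{1}{y + y y}} y = \frac{38 \left(- \frac{1}{6}\right) - \frac{24}{23}}{\left(6 + y\right) \frac{1}{y + y^{2}}} y = \frac{- \frac{19}{3} - \frac{24}{23}}{\frac{1}{y + y^{2}} \left(6 + y\right)} y = - \frac{509 \frac{y + y^{2}}{6 + y}}{69} y = - \frac{509 \left(y + y^{2}\right)}{69 \left(6 + y\right)} y = - \frac{509 y \left(y + y^{2}\right)}{69 \left(6 + y\right)}$)
$\frac{l{\left(\left(-21 - 14\right) - 4 \right)}}{5752} = \frac{\frac{509}{69} \left(\left(-21 - 14\right) - 4\right)^{2} \frac{1}{6 - 39} \left(-1 - \left(\left(-21 - 14\right) - 4\right)\right)}{5752} = \frac{509 \left(-35 - 4\right)^{2} \left(-1 - \left(-35 - 4\right)\right)}{69 \left(6 - 39\right)} \frac{1}{5752} = \frac{509 \left(-39\right)^{2} \left(-1 - -39\right)}{69 \left(6 - 39\right)} \frac{1}{5752} = \frac{509}{69} \cdot 1521 \frac{1}{-33} \left(-1 + 39\right) \frac{1}{5752} = \frac{509}{69} \cdot 1521 \left(- \frac{1}{33}\right) 38 \cdot \frac{1}{5752} = \left(- \frac{3268798}{253}\right) \frac{1}{5752} = - \frac{1634399}{727628}$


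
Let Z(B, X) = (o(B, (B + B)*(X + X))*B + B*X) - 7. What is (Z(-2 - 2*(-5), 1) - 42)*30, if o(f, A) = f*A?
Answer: 60210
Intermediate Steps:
o(f, A) = A*f
Z(B, X) = -7 + B*X + 4*X*B³ (Z(B, X) = ((((B + B)*(X + X))*B)*B + B*X) - 7 = ((((2*B)*(2*X))*B)*B + B*X) - 7 = (((4*B*X)*B)*B + B*X) - 7 = ((4*X*B²)*B + B*X) - 7 = (4*X*B³ + B*X) - 7 = (B*X + 4*X*B³) - 7 = -7 + B*X + 4*X*B³)
(Z(-2 - 2*(-5), 1) - 42)*30 = ((-7 + (-2 - 2*(-5))*1 + 4*1*(-2 - 2*(-5))³) - 42)*30 = ((-7 + (-2 + 10)*1 + 4*1*(-2 + 10)³) - 42)*30 = ((-7 + 8*1 + 4*1*8³) - 42)*30 = ((-7 + 8 + 4*1*512) - 42)*30 = ((-7 + 8 + 2048) - 42)*30 = (2049 - 42)*30 = 2007*30 = 60210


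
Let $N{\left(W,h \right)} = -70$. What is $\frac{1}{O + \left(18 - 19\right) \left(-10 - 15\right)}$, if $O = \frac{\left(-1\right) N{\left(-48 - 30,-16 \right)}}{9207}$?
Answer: $\frac{9207}{230245} \approx 0.039988$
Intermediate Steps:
$O = \frac{70}{9207}$ ($O = \frac{\left(-1\right) \left(-70\right)}{9207} = 70 \cdot \frac{1}{9207} = \frac{70}{9207} \approx 0.0076029$)
$\frac{1}{O + \left(18 - 19\right) \left(-10 - 15\right)} = \frac{1}{\frac{70}{9207} + \left(18 - 19\right) \left(-10 - 15\right)} = \frac{1}{\frac{70}{9207} + \left(18 - 19\right) \left(-25\right)} = \frac{1}{\frac{70}{9207} - -25} = \frac{1}{\frac{70}{9207} + 25} = \frac{1}{\frac{230245}{9207}} = \frac{9207}{230245}$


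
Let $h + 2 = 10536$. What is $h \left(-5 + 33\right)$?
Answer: $294952$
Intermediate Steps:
$h = 10534$ ($h = -2 + 10536 = 10534$)
$h \left(-5 + 33\right) = 10534 \left(-5 + 33\right) = 10534 \cdot 28 = 294952$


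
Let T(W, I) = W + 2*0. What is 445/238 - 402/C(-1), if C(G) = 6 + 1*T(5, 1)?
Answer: -90781/2618 ≈ -34.676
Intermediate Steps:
T(W, I) = W (T(W, I) = W + 0 = W)
C(G) = 11 (C(G) = 6 + 1*5 = 6 + 5 = 11)
445/238 - 402/C(-1) = 445/238 - 402/11 = -90781/2618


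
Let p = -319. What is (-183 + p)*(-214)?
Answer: 107428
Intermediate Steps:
(-183 + p)*(-214) = (-183 - 319)*(-214) = -502*(-214) = 107428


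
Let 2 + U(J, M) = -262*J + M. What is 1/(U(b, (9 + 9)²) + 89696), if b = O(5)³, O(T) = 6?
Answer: 1/33426 ≈ 2.9917e-5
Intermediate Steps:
b = 216 (b = 6³ = 216)
U(J, M) = -2 + M - 262*J (U(J, M) = -2 + (-262*J + M) = -2 + (M - 262*J) = -2 + M - 262*J)
1/(U(b, (9 + 9)²) + 89696) = 1/((-2 + (9 + 9)² - 262*216) + 89696) = 1/((-2 + 18² - 56592) + 89696) = 1/((-2 + 324 - 56592) + 89696) = 1/(-56270 + 89696) = 1/33426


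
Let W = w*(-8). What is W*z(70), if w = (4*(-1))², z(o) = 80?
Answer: -10240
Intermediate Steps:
w = 16 (w = (-4)² = 16)
W = -128 (W = 16*(-8) = -128)
W*z(70) = -128*80 = -10240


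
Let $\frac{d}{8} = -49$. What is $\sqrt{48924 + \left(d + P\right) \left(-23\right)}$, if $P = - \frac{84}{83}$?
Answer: $\frac{2 \sqrt{99827254}}{83} \approx 240.76$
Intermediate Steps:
$P = - \frac{84}{83}$ ($P = \left(-84\right) \frac{1}{83} = - \frac{84}{83} \approx -1.012$)
$d = -392$ ($d = 8 \left(-49\right) = -392$)
$\sqrt{48924 + \left(d + P\right) \left(-23\right)} = \sqrt{48924 + \left(-392 - \frac{84}{83}\right) \left(-23\right)} = \sqrt{48924 - - \frac{750260}{83}} = \sqrt{48924 + \frac{750260}{83}} = \sqrt{\frac{4810952}{83}} = \frac{2 \sqrt{99827254}}{83}$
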